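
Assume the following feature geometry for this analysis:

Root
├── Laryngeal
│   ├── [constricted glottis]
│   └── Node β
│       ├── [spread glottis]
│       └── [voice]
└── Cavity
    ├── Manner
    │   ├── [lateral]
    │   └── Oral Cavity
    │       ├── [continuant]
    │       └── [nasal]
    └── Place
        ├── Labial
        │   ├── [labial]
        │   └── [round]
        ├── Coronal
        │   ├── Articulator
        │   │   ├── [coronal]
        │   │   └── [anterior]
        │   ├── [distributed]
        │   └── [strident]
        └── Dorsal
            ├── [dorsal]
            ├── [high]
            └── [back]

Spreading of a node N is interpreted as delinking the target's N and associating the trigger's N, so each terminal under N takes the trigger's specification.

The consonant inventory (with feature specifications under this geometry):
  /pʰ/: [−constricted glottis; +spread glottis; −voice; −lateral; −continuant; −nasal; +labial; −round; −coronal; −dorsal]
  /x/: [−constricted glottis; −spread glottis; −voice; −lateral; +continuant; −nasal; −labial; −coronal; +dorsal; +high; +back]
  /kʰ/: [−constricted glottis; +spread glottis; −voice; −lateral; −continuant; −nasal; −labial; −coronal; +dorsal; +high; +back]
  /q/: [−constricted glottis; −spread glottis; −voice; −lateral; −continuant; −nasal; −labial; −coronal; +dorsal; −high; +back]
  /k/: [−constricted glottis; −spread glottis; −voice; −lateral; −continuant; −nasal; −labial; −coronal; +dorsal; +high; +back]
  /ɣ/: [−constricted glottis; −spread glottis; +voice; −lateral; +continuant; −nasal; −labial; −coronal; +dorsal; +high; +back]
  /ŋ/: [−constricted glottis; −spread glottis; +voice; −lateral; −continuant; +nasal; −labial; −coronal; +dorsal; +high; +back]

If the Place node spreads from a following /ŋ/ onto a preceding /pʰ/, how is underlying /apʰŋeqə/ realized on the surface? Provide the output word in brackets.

The Place node dominates the terminals [labial], [round], [coronal], [anterior], [distributed], [strident], [dorsal], [high], [back].
After delinking /pʰ/'s Place and linking /ŋ/'s, the affected terminals become [−labial], [−coronal], [+dorsal], [+high], [+back]; [constricted glottis], [spread glottis], [voice], … (outside Place) are retained from /pʰ/.
Among the inventory, only /kʰ/ has exactly this specification, giving the surface form [akʰŋeqə].

[akʰŋeqə]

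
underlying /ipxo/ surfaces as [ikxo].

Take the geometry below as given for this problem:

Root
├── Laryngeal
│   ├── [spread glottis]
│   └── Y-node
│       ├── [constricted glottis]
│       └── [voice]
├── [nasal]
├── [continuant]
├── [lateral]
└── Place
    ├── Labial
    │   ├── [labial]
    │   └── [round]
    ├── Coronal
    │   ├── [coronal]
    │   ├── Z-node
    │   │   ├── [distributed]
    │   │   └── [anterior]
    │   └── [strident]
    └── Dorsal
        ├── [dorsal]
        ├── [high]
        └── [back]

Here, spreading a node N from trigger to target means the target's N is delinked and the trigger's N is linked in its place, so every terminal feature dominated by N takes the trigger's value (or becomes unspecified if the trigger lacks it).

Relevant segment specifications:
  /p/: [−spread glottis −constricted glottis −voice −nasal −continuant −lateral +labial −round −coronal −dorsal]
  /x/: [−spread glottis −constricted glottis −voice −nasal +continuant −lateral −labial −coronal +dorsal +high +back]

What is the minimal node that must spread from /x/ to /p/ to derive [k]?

Place

/p/ and [k] differ in [labial], [round], [dorsal], [high], [back]; every other specified feature is identical.
In this geometry the lowest node dominating all of them is Place: every daughter of Place dominates only a proper subset, so no lower node suffices.
If Place spreads, every terminal under it takes /x/'s value, producing [k] as observed.
[continuant] — on which /x/ differs from /p/ — is unchanged, so Root cannot have spread; the constituent is no larger than Place.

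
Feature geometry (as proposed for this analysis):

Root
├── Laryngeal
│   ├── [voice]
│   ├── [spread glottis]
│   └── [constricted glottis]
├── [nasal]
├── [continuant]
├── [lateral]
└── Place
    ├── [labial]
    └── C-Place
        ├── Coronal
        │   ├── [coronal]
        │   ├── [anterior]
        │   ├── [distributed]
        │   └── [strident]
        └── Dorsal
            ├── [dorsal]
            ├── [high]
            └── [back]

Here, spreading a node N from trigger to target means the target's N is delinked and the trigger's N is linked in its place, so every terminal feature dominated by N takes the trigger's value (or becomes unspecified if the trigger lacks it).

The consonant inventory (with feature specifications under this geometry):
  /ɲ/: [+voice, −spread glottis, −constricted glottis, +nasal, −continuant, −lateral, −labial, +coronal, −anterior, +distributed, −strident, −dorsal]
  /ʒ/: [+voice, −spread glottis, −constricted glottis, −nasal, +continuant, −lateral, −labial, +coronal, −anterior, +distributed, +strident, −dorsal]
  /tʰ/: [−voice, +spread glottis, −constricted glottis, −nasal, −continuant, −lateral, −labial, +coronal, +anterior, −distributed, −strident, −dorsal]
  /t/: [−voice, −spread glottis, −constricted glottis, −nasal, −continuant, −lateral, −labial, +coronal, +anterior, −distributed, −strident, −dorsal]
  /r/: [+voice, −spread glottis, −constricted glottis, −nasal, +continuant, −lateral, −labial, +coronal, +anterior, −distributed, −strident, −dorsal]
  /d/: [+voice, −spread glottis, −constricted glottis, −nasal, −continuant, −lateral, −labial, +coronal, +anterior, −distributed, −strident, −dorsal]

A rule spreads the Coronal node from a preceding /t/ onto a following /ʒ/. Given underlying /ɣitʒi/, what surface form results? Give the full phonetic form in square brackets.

Terminals under Coronal in this geometry: [coronal], [anterior], [distributed], [strident].
After delinking /ʒ/'s Coronal and linking /t/'s, the affected terminals become [+coronal], [+anterior], [−distributed], [−strident]; [voice], [spread glottis], [constricted glottis], … (outside Coronal) are retained from /ʒ/.
Among the inventory, only /r/ has exactly this specification, giving the surface form [ɣitri].

[ɣitri]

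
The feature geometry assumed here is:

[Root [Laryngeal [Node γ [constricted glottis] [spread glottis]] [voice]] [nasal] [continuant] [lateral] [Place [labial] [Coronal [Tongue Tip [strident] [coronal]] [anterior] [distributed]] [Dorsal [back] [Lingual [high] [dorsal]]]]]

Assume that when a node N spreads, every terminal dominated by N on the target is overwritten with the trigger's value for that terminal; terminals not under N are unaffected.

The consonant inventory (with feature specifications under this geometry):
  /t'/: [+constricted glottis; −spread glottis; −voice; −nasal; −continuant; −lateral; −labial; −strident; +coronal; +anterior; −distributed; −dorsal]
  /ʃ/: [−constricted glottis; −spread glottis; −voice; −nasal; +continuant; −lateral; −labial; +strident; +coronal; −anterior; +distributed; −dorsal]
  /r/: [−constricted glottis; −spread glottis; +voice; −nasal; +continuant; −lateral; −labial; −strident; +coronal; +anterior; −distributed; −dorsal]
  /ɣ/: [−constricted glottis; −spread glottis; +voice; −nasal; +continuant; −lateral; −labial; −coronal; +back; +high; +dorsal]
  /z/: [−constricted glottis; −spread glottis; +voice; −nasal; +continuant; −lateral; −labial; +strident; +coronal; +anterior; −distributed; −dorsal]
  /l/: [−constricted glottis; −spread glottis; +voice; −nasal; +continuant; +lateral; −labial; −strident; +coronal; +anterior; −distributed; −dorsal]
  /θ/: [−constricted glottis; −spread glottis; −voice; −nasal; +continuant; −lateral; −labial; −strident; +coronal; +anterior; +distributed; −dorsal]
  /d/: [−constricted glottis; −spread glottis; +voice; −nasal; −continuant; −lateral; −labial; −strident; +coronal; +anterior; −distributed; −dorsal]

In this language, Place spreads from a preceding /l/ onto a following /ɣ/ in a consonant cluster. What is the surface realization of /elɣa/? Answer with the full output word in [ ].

Place immediately or transitively dominates [labial], [strident], [coronal], [anterior], [distributed], [back], [high], [dorsal].
Spreading Place from /l/ onto /ɣ/ replaces those values with /l/'s: [−labial], [−strident], [+coronal], [+anterior], [−distributed], [−dorsal]. Features outside Place ([constricted glottis], [spread glottis], [voice], …) stay as in /ɣ/.
Among the inventory, only /r/ has exactly this specification, giving the surface form [elra].

[elra]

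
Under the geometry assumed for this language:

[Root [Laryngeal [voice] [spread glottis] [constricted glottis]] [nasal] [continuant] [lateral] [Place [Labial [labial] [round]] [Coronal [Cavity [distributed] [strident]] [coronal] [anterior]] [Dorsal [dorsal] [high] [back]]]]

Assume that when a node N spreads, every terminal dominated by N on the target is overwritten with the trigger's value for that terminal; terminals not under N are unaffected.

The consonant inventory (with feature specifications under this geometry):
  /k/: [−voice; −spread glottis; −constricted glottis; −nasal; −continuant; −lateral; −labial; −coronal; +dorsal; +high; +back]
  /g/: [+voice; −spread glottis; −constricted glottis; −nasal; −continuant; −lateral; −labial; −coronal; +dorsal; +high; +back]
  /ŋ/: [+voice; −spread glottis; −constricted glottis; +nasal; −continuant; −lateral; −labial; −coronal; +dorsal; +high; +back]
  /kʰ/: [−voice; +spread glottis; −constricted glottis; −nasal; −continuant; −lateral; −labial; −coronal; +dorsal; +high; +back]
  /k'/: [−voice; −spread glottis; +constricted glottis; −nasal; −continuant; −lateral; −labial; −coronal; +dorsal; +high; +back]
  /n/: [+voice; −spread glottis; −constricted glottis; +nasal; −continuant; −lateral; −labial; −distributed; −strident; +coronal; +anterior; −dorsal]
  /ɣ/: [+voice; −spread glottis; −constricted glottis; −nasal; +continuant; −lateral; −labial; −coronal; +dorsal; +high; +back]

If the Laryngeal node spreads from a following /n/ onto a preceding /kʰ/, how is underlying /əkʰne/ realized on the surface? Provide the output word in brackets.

The Laryngeal node dominates the terminals [voice], [spread glottis], [constricted glottis].
After delinking /kʰ/'s Laryngeal and linking /n/'s, the affected terminals become [+voice], [−spread glottis], [−constricted glottis]; [nasal], [continuant], [lateral], … (outside Laryngeal) are retained from /kʰ/.
Among the inventory, only /g/ has exactly this specification, giving the surface form [əgne].

[əgne]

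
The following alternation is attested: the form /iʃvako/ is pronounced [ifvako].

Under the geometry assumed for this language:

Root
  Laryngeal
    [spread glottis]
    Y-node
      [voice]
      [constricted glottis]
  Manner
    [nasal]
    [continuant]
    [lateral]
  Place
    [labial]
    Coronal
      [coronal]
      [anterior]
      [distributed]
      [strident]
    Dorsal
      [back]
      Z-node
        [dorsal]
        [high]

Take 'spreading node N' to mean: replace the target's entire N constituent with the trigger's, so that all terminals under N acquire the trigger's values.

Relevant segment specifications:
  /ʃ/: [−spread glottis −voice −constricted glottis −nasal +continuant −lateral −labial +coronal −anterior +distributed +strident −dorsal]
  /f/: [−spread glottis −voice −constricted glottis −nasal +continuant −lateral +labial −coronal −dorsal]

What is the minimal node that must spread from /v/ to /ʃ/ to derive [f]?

Place

Feature comparison: [labial], [coronal], [anterior], [distributed], [strident] differ between /ʃ/ and [f]; the remaining terminals match.
In this geometry the lowest node dominating all of them is Place: every daughter of Place dominates only a proper subset, so no lower node suffices.
If Place spreads, every terminal under it takes /v/'s value, producing [f] as observed.
Had Root spread, [voice] would have taken /v/'s value; it stays as in /ʃ/, confirming the spreading constituent is exactly Place.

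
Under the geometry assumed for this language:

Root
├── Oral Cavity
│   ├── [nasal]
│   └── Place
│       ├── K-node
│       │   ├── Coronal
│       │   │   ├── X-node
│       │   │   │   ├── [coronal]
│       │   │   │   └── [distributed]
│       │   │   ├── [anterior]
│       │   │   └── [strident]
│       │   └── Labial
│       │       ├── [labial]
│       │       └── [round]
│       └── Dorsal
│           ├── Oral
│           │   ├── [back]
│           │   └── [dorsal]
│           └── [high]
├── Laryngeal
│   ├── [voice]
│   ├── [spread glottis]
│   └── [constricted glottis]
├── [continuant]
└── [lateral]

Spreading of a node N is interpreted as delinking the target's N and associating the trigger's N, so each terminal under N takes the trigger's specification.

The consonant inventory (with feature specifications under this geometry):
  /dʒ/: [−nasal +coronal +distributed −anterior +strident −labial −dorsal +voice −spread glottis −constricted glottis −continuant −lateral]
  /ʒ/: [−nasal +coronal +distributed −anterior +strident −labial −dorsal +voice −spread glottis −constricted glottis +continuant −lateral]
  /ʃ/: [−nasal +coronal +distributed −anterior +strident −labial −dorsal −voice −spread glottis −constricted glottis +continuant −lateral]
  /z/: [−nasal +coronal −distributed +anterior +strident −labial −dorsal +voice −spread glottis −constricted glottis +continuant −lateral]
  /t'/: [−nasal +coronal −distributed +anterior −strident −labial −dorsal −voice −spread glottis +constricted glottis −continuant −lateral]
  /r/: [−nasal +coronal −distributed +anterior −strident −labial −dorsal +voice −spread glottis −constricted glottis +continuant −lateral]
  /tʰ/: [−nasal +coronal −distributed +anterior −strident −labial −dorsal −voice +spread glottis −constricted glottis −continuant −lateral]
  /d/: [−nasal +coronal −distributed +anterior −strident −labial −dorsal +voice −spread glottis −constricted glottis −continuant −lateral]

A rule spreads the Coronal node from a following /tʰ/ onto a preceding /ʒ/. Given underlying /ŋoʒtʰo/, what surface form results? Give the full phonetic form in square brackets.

The Coronal node dominates the terminals [coronal], [distributed], [anterior], [strident].
After delinking /ʒ/'s Coronal and linking /tʰ/'s, the affected terminals become [+coronal], [−distributed], [+anterior], [−strident]; [nasal], [labial], [dorsal], … (outside Coronal) are retained from /ʒ/.
Among the inventory, only /r/ has exactly this specification, giving the surface form [ŋortʰo].

[ŋortʰo]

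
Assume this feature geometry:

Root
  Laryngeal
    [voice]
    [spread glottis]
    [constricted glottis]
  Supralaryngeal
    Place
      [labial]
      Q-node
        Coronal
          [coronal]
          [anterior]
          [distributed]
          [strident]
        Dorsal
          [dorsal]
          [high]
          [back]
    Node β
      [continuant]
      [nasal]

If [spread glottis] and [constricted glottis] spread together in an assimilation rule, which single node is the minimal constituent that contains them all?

Laryngeal

[spread glottis] is immediately dominated by Laryngeal.
[constricted glottis] is immediately dominated by Laryngeal.
Laryngeal is the lowest common ancestor — every listed feature sits under it, and no single subconstituent of Laryngeal covers them all.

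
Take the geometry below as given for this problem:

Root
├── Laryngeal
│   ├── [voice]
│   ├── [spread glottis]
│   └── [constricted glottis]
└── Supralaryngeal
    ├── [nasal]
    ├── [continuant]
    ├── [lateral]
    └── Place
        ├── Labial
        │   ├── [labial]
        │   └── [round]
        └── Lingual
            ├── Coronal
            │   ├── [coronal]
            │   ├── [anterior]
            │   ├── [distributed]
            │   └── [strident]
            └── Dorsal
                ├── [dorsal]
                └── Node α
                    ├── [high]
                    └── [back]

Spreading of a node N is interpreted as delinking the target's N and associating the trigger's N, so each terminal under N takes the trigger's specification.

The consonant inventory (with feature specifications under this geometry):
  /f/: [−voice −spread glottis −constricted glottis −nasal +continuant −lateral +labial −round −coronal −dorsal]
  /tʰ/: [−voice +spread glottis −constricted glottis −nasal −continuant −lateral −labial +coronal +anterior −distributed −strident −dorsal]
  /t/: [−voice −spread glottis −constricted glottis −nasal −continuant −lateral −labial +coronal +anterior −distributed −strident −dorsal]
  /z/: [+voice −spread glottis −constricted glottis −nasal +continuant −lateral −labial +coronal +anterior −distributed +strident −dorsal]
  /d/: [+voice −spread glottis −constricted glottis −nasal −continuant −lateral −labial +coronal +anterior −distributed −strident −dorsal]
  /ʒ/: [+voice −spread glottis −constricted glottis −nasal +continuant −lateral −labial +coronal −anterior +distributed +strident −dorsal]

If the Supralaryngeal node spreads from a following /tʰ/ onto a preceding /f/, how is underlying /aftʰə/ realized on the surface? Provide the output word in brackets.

[attʰə]

Supralaryngeal immediately or transitively dominates [nasal], [continuant], [lateral], [labial], [round], [coronal], [anterior], [distributed], [strident], [dorsal], [high], [back].
After delinking /f/'s Supralaryngeal and linking /tʰ/'s, the affected terminals become [−nasal], [−continuant], [−lateral], [−labial], [+coronal], [+anterior], [−distributed], [−strident], [−dorsal]; [voice], [spread glottis], [constricted glottis] (outside Supralaryngeal) are retained from /f/.
This feature bundle is that of [t], so /aftʰə/ surfaces as [attʰə].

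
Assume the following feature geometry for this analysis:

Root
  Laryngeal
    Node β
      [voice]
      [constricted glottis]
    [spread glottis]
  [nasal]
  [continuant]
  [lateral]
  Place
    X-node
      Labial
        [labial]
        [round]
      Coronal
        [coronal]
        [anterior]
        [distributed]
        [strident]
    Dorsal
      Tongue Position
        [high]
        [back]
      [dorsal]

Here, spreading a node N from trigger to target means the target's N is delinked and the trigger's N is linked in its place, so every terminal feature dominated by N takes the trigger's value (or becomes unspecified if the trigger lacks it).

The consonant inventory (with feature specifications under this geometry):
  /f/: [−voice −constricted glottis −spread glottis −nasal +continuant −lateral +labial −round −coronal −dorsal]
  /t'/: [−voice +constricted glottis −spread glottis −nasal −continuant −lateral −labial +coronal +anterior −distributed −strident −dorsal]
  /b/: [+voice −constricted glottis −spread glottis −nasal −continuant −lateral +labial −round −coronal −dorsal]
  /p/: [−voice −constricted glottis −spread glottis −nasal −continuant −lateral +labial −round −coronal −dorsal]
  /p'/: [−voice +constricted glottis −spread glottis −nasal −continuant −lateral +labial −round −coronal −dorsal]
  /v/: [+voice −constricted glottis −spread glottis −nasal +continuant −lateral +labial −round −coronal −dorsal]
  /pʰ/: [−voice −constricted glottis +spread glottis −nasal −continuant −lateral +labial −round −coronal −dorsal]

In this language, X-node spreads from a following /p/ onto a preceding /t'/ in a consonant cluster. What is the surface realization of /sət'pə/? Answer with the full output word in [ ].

The X-node node dominates the terminals [labial], [round], [coronal], [anterior], [distributed], [strident].
Spreading X-node from /p/ onto /t'/ replaces those values with /p/'s: [+labial], [−round], [−coronal]. Features outside X-node ([voice], [constricted glottis], [spread glottis], …) stay as in /t'/.
Among the inventory, only /p'/ has exactly this specification, giving the surface form [səp'pə].

[səp'pə]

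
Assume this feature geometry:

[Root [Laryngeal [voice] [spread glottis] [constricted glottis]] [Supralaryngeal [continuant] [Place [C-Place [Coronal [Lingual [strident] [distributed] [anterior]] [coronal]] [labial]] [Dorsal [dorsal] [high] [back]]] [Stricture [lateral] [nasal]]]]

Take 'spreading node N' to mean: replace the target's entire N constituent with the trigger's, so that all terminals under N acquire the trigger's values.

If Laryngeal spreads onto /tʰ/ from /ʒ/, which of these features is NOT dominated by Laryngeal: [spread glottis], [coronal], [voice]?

Under this geometry, Laryngeal contains [voice], [spread glottis], [constricted glottis].
Spreading Laryngeal replaces [voice], [spread glottis] with the trigger's values, since each sits inside the Laryngeal constituent.
[coronal] attaches under Coronal, not under Laryngeal, so /tʰ/ retains its own value for [coronal].

[coronal]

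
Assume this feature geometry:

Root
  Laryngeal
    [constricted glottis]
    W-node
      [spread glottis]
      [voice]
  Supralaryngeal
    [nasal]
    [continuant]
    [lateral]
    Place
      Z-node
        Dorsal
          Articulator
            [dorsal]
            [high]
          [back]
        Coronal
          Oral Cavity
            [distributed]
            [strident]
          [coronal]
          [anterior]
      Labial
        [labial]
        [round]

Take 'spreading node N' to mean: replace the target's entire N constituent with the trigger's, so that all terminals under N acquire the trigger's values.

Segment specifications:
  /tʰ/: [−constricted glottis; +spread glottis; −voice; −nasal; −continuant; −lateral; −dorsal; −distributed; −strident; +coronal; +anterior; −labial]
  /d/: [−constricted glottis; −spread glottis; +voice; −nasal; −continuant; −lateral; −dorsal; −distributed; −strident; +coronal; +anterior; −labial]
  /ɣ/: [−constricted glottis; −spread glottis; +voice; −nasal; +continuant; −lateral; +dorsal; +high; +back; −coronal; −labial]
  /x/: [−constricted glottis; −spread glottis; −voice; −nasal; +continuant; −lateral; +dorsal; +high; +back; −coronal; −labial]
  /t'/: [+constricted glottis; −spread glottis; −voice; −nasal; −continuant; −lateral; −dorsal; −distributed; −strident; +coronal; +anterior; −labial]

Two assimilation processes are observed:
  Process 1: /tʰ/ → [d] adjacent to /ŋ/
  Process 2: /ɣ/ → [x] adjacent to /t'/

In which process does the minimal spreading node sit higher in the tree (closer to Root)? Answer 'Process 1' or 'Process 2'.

Process 1: the features that change are [voice], [spread glottis]; the minimal node is W-node (depth 2).
Process 2: the feature that changes is [voice]; the minimal node is [voice] (depth 3).
W-node (depth 2) sits above [voice] (depth 3), making Process 1 the one with the higher spreading node.

Process 1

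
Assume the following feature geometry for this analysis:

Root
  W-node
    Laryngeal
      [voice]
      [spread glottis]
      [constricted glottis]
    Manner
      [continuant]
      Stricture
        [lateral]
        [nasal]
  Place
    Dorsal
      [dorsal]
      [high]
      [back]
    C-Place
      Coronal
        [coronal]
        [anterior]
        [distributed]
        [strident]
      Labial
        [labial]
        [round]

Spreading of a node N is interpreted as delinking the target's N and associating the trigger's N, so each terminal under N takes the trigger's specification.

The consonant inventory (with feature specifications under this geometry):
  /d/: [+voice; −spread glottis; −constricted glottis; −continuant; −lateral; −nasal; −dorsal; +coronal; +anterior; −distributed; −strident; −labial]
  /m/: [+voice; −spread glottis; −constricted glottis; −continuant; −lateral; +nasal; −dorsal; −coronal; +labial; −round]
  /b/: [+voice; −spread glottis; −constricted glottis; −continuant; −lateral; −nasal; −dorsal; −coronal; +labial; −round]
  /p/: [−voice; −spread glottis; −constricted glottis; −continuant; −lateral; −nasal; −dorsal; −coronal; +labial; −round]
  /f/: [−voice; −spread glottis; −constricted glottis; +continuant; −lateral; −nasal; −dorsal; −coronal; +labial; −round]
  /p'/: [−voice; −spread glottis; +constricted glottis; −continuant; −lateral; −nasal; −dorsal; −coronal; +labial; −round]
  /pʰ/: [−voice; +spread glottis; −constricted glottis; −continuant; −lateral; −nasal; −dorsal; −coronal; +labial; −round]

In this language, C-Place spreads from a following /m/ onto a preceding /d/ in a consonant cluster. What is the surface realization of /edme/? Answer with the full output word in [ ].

C-Place immediately or transitively dominates [coronal], [anterior], [distributed], [strident], [labial], [round].
Spreading C-Place from /m/ onto /d/ replaces those values with /m/'s: [−coronal], [+labial], [−round]. Features outside C-Place ([voice], [spread glottis], [constricted glottis], …) stay as in /d/.
The resulting bundle matches /b/ in the inventory; substituting it for /d/ gives [ebme].

[ebme]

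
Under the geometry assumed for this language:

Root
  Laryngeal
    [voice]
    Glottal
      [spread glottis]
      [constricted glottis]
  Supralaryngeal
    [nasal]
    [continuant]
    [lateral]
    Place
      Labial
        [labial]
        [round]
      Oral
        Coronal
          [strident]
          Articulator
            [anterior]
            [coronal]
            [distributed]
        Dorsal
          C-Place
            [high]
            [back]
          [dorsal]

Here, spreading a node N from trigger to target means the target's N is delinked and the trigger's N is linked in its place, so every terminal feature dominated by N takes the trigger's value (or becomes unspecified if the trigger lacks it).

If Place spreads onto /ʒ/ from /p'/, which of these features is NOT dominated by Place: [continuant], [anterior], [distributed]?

Place dominates exactly [labial], [round], [strident], [anterior], [coronal], [distributed], [high], [back], [dorsal].
[anterior], [distributed] all lie under Place, so they are overwritten when Place spreads.
But [continuant] is a dependent of Supralaryngeal, outside Place; it is therefore untouched by the spreading.

[continuant]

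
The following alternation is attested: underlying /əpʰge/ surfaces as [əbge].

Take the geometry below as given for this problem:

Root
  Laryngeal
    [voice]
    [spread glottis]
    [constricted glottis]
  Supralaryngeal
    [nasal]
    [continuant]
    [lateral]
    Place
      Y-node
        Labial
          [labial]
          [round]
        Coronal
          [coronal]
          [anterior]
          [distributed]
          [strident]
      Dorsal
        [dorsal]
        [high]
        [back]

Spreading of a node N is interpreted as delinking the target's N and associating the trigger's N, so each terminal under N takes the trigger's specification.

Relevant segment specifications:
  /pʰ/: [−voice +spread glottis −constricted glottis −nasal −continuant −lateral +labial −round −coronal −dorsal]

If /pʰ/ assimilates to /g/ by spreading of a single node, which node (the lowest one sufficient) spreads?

Laryngeal

Comparing /pʰ/ with its surface form [b], the features that change are [voice], [spread glottis].
In this geometry the lowest node dominating all of them is Laryngeal: every daughter of Laryngeal dominates only a proper subset, so no lower node suffices.
Delinking /pʰ/'s Laryngeal and associating /g/'s Laryngeal gives precisely the feature bundle of [b].
Had Root spread, [dorsal], [labial] would have taken /g/'s values; they stay as in /pʰ/, confirming the spreading constituent is exactly Laryngeal.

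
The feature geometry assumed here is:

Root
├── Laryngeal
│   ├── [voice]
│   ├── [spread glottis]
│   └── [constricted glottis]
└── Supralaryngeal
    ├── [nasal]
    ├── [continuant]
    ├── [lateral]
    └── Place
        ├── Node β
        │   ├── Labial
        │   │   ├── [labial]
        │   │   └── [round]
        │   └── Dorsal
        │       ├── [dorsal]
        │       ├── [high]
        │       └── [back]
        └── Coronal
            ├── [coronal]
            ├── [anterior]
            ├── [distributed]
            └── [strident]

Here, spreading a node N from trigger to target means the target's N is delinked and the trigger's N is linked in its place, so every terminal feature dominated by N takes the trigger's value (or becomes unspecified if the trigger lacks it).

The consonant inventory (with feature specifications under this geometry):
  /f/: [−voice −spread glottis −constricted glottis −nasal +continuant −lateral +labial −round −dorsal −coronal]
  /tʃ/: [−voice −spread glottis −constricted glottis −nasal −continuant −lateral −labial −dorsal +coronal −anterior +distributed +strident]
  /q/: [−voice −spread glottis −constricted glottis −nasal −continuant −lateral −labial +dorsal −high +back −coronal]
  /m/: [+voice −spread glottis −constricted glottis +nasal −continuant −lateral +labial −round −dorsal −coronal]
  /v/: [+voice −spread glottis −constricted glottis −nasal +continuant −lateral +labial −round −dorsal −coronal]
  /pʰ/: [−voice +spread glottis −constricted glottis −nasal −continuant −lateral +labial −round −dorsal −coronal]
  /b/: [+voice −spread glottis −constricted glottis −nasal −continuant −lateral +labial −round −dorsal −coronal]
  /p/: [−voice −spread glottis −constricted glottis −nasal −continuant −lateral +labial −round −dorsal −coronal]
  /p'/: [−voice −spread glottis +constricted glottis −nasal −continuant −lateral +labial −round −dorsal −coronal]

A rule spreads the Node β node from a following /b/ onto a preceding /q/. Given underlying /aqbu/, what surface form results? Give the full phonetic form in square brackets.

Node β immediately or transitively dominates [labial], [round], [dorsal], [high], [back].
The target acquires /b/'s values for everything under Node β — [+labial], [−round], [−dorsal] — while keeping its own [voice], [spread glottis], [constricted glottis], ….
This feature bundle is that of [p], so /aqbu/ surfaces as [apbu].

[apbu]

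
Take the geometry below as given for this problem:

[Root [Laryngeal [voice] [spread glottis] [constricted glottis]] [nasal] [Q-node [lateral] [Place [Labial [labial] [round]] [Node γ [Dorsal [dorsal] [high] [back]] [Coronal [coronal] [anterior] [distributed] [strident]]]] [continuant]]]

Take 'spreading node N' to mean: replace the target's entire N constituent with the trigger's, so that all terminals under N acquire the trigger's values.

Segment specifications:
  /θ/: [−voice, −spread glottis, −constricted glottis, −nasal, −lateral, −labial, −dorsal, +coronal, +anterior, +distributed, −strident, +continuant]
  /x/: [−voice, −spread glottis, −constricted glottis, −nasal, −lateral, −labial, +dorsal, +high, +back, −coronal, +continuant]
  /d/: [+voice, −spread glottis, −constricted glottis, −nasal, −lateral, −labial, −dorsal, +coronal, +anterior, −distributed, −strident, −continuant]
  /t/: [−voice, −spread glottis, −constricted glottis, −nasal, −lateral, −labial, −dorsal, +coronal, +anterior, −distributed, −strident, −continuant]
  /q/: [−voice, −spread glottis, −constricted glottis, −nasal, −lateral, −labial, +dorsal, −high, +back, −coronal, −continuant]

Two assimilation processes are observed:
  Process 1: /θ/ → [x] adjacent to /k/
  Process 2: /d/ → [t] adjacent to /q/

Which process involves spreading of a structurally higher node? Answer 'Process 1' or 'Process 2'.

Process 1: the features that change are [coronal], [anterior], [distributed], [strident], [dorsal], [high], [back]; the minimal node is Node γ (depth 3).
Process 2 alters [voice]; the lowest dominating node is [voice] (depth 2 from Root).
Depth 2 < depth 3; Process 2 involves the structurally higher constituent [voice].

Process 2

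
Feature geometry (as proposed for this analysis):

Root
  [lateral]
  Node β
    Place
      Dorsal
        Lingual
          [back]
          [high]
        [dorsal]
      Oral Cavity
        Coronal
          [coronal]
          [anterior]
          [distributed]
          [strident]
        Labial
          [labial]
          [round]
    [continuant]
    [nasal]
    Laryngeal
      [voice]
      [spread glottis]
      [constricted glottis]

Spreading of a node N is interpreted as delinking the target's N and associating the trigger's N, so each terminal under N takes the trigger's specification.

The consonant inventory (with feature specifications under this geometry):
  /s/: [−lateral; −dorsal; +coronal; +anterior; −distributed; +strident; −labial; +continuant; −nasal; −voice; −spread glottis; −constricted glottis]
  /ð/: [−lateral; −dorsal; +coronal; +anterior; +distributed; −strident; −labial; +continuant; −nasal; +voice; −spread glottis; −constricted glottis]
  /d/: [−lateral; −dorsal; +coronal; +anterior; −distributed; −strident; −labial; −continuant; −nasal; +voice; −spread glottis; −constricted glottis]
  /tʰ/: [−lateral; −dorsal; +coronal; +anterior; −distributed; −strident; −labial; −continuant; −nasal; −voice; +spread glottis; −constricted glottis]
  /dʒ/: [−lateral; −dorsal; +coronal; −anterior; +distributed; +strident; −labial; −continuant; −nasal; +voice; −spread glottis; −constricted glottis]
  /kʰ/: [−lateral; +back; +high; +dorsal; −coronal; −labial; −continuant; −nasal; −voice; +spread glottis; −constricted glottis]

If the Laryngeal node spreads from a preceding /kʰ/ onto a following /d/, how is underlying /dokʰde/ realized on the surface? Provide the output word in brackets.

Terminals under Laryngeal in this geometry: [voice], [spread glottis], [constricted glottis].
After delinking /d/'s Laryngeal and linking /kʰ/'s, the affected terminals become [−voice], [+spread glottis], [−constricted glottis]; [lateral], [dorsal], [coronal], … (outside Laryngeal) are retained from /d/.
Among the inventory, only /tʰ/ has exactly this specification, giving the surface form [dokʰtʰe].

[dokʰtʰe]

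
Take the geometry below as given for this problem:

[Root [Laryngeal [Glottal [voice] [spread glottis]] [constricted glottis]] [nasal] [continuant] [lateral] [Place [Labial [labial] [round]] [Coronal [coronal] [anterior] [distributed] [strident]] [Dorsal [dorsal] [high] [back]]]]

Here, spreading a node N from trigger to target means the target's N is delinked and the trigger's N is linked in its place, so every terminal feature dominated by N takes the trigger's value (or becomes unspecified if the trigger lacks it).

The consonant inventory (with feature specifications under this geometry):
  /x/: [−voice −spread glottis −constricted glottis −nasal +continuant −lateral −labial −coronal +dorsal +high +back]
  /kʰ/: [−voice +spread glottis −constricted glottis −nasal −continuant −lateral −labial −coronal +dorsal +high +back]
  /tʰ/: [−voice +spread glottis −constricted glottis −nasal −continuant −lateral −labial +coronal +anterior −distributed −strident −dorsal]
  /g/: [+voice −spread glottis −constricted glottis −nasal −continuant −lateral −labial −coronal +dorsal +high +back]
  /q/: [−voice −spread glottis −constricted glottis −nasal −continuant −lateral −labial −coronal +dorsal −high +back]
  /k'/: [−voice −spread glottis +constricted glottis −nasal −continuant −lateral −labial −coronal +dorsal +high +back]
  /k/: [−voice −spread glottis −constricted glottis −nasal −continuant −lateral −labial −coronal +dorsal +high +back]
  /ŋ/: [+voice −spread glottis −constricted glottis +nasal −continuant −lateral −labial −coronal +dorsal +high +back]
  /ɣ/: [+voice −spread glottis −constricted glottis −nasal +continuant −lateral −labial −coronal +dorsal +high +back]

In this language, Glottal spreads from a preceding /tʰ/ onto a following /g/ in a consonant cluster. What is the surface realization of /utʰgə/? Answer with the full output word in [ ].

[utʰkʰə]

The Glottal node dominates the terminals [voice], [spread glottis].
After delinking /g/'s Glottal and linking /tʰ/'s, the affected terminals become [−voice], [+spread glottis]; [constricted glottis], [nasal], [continuant], … (outside Glottal) are retained from /g/.
Among the inventory, only /kʰ/ has exactly this specification, giving the surface form [utʰkʰə].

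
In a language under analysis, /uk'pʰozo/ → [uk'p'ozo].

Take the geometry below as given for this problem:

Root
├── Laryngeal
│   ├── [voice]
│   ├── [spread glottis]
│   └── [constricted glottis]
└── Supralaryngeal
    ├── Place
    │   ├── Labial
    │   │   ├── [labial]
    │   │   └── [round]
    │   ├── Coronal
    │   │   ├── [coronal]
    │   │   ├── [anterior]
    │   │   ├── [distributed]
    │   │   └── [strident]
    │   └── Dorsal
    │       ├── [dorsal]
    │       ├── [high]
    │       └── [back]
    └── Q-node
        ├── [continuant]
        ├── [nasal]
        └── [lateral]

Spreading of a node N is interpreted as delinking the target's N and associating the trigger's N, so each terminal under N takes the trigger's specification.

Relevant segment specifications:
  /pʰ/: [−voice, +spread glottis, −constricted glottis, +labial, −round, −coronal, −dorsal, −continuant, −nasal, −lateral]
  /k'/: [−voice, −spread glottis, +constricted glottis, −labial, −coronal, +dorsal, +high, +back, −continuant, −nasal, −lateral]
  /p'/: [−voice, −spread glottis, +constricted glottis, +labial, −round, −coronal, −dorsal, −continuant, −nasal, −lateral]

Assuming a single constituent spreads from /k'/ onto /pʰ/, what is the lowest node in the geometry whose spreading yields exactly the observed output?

Laryngeal

Feature comparison: [spread glottis], [constricted glottis] differ between /pʰ/ and [p']; the remaining terminals match.
These terminals are all dominated by Laryngeal, and no proper subconstituent of Laryngeal covers them all; Laryngeal is their lowest common ancestor.
If Laryngeal spreads, every terminal under it takes /k'/'s value, producing [p'] as observed.
Since [dorsal], [labial] are preserved even though /k'/ disagrees there, no node above Laryngeal spread.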